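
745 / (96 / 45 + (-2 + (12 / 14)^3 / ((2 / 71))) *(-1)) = -3833025 / 93754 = -40.88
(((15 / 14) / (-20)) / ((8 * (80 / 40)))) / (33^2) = -1 / 325248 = -0.00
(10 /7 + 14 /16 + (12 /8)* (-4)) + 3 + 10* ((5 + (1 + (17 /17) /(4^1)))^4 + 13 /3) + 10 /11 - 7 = 452252467 /29568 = 15295.34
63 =63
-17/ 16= -1.06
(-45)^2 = 2025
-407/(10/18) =-3663/5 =-732.60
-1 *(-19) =19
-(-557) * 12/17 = 6684/17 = 393.18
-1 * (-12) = 12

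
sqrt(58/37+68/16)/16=sqrt(31857)/1184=0.15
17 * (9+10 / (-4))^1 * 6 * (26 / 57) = 5746 / 19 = 302.42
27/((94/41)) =1107/94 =11.78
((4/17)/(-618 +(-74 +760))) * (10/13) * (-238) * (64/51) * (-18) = 53760/3757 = 14.31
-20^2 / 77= -5.19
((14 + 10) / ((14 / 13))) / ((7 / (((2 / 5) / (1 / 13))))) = 4056 / 245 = 16.56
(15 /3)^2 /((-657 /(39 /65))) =-5 /219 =-0.02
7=7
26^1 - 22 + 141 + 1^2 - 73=73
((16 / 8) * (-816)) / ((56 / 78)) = -15912 / 7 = -2273.14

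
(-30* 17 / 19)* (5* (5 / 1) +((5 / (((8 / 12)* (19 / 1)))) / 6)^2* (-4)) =-670.59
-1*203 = -203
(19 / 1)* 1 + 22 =41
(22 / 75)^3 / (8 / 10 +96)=22 / 84375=0.00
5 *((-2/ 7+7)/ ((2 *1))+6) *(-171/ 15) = -533.36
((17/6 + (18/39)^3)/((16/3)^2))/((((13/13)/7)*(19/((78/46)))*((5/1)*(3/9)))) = 1460781/37812736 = 0.04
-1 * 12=-12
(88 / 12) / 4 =11 / 6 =1.83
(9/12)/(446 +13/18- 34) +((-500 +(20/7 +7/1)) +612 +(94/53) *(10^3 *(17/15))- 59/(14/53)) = 2254417630/1181211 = 1908.56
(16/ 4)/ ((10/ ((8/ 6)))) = 8/ 15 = 0.53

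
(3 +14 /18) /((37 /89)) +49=19343 /333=58.09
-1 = -1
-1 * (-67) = 67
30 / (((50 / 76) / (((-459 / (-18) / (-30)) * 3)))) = -2907 / 25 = -116.28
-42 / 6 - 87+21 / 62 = -5807 / 62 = -93.66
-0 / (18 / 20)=0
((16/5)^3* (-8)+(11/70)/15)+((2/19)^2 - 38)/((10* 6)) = -249004268/947625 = -262.77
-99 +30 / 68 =-3351 / 34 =-98.56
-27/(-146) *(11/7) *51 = 15147/1022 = 14.82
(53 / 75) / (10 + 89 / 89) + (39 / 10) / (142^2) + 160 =5325439819 / 33270600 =160.06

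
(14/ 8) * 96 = 168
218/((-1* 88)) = -109/44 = -2.48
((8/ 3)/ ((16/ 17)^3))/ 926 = 4913/ 1422336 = 0.00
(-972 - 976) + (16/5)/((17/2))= -165548/85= -1947.62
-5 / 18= -0.28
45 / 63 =5 / 7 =0.71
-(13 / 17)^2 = -169 / 289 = -0.58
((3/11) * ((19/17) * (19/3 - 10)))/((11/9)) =-171/187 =-0.91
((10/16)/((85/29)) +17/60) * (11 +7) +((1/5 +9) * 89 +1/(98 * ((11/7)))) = 21670357/26180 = 827.74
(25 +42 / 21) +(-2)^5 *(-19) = 635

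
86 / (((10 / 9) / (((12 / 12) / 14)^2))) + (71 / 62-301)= -9097593 / 30380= -299.46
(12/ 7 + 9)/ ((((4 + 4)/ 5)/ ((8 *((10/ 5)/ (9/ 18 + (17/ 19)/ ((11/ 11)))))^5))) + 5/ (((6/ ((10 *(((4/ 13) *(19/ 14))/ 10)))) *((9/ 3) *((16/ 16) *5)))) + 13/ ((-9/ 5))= 455661870691085272/ 342502108767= 1330391.43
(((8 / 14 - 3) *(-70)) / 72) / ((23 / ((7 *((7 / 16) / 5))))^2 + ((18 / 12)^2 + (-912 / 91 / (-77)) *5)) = 29184155 / 17464923423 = 0.00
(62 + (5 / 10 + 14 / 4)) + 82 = 148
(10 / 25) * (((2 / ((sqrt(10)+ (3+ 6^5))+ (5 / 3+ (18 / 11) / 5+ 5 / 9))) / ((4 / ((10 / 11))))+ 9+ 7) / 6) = 237390897637099 / 222553154031585 - 7425 * sqrt(10) / 14836876935439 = 1.07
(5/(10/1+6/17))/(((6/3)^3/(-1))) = -85/1408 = -0.06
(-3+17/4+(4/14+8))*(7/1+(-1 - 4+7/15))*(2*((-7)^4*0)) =0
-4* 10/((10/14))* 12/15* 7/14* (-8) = 896/5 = 179.20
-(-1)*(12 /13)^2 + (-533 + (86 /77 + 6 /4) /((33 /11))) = -531.28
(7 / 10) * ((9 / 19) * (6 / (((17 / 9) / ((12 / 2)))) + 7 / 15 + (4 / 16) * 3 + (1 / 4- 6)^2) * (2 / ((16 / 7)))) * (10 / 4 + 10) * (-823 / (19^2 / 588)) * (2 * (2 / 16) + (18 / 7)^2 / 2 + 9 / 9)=-3712214757699 / 3142144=-1181427.32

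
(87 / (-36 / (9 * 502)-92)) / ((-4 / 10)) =36395 / 15396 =2.36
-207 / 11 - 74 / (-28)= -16.18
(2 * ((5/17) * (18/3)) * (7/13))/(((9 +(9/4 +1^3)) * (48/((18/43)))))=90/66521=0.00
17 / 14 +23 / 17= 611 / 238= 2.57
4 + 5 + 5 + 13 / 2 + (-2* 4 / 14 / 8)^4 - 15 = 211289 / 38416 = 5.50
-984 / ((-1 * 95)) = 10.36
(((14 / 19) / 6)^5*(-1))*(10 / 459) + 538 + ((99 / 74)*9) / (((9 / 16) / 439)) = 101520881004175232 / 10218536204031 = 9934.97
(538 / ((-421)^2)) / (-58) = -269 / 5139989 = -0.00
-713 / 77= -9.26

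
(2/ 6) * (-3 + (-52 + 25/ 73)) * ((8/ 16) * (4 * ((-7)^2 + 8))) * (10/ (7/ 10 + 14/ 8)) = -8477.50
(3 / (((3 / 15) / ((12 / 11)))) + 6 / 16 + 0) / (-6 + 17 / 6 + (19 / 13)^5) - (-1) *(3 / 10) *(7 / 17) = 143067756669 / 29179580980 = 4.90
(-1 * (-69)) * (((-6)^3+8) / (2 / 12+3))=-86112 / 19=-4532.21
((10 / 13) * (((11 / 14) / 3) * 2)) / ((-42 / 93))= -1705 / 1911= -0.89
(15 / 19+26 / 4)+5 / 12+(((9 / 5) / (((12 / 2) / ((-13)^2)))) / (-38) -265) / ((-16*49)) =7191061 / 893760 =8.05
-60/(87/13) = -260/29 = -8.97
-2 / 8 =-1 / 4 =-0.25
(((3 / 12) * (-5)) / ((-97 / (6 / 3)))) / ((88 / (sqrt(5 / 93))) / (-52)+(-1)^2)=-715 * sqrt(465) / 4284199 - 4225 / 8568398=-0.00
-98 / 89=-1.10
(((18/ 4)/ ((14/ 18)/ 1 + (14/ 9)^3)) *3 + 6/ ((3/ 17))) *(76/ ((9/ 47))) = 437268166/ 29799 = 14673.92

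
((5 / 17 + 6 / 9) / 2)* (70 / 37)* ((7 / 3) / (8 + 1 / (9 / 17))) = 12005 / 55981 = 0.21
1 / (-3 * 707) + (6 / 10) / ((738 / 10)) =222 / 28987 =0.01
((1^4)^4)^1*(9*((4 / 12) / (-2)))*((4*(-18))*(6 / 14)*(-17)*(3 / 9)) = -1836 / 7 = -262.29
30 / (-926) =-15 / 463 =-0.03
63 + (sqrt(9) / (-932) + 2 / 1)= 60577 / 932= 65.00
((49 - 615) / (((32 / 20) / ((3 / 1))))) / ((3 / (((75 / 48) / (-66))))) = 8.37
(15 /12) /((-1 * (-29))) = 5 /116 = 0.04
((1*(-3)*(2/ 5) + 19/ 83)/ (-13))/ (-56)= -31/ 23240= -0.00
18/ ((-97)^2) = 18/ 9409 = 0.00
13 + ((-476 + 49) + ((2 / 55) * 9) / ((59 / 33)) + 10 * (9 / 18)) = -120601 / 295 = -408.82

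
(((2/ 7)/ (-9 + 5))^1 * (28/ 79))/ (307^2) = -2/ 7445671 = -0.00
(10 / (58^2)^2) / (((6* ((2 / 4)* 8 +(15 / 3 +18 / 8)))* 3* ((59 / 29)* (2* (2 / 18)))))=1 / 103604472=0.00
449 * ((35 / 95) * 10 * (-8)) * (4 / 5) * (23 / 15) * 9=-13879488 / 95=-146099.87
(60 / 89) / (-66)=-10 / 979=-0.01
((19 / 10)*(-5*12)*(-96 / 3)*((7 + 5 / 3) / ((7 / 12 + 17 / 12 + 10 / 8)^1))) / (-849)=-9728 / 849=-11.46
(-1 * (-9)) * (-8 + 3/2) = -117/2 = -58.50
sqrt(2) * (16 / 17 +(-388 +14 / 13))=-85302 * sqrt(2) / 221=-545.86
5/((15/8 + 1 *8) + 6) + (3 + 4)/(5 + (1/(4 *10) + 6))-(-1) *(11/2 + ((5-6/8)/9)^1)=6.92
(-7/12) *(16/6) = -14/9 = -1.56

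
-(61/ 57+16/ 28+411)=-412.64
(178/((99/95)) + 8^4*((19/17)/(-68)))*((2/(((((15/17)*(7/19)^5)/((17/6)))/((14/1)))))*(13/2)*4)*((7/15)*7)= 54461440946744/467775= 116426574.63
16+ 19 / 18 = 307 / 18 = 17.06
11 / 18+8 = 155 / 18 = 8.61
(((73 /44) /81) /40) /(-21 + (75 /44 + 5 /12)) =-73 /2691360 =-0.00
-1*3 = -3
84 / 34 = 42 / 17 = 2.47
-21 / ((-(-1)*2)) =-21 / 2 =-10.50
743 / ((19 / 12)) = 8916 / 19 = 469.26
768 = 768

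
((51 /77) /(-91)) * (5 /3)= -85 /7007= -0.01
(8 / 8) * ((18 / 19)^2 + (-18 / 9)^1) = -398 / 361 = -1.10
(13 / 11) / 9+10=1003 / 99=10.13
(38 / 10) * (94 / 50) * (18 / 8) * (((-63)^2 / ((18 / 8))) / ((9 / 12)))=4725756 / 125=37806.05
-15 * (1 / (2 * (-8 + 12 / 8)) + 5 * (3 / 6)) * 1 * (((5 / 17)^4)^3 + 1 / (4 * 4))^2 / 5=-64156659159492720679411340635869 / 2259370356270056837307163403557376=-0.03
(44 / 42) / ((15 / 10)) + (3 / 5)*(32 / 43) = 15508 / 13545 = 1.14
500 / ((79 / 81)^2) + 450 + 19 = 6207529 / 6241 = 994.64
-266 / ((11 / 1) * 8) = -133 / 44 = -3.02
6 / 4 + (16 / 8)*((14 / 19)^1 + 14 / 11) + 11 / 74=43829 / 7733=5.67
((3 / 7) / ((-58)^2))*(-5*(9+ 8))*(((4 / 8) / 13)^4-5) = 582644145 / 10760870848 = 0.05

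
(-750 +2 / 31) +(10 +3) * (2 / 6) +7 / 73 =-5061242 / 6789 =-745.51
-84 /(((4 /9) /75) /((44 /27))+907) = -3850 /41571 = -0.09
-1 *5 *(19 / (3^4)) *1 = -95 / 81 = -1.17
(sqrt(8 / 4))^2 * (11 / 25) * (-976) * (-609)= 13076448 / 25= 523057.92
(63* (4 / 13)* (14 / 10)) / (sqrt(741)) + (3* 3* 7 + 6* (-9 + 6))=588* sqrt(741) / 16055 + 45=46.00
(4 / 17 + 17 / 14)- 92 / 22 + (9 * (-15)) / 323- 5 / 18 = -767314 / 223839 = -3.43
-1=-1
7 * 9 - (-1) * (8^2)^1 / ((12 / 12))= 127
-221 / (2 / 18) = -1989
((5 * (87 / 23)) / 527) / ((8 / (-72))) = -3915 / 12121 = -0.32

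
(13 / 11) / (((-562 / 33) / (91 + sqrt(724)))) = -3549 / 562 - 39 * sqrt(181) / 281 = -8.18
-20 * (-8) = 160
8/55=0.15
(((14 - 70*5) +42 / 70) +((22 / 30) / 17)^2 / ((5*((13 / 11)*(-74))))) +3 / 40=-419518741649 / 1251081000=-335.33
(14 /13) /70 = 1 /65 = 0.02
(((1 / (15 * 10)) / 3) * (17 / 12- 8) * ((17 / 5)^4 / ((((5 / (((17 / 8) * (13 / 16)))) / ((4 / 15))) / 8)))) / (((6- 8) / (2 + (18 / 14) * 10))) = 18956510807 / 1771875000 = 10.70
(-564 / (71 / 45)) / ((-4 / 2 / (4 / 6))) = 8460 / 71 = 119.15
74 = 74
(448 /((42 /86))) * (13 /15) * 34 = 27030.76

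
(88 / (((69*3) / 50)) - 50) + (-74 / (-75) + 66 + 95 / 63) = 479989 / 12075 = 39.75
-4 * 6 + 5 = -19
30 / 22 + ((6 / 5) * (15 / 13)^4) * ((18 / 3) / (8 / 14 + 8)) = 896190 / 314171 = 2.85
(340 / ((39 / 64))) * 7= 152320 / 39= 3905.64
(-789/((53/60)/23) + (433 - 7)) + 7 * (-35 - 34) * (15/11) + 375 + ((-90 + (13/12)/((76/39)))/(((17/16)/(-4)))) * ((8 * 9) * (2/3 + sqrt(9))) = 12898315662/188309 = 68495.48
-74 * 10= -740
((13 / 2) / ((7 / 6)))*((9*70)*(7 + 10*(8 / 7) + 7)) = 624780 / 7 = 89254.29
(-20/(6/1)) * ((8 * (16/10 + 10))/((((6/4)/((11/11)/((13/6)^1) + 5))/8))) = -1054208/117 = -9010.32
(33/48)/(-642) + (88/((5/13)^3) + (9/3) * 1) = 1989798017/1284000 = 1549.69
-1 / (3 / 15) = -5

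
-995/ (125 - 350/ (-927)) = -7.94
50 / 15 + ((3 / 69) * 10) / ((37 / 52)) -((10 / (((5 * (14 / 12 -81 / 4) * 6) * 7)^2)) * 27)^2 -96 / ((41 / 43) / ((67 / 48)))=-2360123283115201213388 / 17278608704687322825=-136.59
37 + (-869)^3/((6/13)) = -8531053595/6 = -1421842265.83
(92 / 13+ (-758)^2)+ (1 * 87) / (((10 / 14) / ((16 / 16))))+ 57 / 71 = 2652211332 / 4615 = 574693.68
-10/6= -5/3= -1.67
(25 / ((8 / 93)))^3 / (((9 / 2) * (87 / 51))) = 23739703125 / 7424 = 3197697.08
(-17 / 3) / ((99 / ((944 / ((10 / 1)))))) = -8024 / 1485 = -5.40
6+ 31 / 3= 49 / 3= 16.33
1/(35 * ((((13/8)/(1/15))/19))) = 152/6825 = 0.02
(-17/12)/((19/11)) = -187/228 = -0.82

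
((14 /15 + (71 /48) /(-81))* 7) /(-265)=-124523 /5151600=-0.02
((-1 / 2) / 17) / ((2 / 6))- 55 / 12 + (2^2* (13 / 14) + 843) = 1202437 / 1428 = 842.04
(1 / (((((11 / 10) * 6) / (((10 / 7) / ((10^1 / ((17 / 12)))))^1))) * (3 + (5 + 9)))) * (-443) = -2215 / 2772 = -0.80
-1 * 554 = -554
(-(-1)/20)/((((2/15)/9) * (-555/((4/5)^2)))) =-18/4625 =-0.00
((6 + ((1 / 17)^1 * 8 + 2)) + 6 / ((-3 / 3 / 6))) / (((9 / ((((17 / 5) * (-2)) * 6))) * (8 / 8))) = 624 / 5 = 124.80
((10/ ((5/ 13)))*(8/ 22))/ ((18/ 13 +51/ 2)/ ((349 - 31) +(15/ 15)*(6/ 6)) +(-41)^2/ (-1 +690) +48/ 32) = 2078024/ 884449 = 2.35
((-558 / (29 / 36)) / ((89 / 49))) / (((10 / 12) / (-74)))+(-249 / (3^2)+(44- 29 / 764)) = 1002165127021 / 29578260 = 33881.81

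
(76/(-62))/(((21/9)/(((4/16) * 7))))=-57/62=-0.92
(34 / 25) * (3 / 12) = 17 / 50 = 0.34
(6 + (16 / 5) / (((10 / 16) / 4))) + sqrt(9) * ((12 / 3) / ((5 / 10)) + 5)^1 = 65.48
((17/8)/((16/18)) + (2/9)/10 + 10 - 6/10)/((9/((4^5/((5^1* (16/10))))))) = 68042/405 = 168.00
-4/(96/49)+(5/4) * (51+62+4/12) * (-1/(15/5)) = -3547/72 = -49.26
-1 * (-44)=44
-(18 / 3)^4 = -1296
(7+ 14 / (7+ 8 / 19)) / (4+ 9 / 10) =1790 / 987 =1.81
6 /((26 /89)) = 267 /13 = 20.54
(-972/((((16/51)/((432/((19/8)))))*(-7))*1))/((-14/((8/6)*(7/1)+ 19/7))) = -451501776/6517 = -69280.62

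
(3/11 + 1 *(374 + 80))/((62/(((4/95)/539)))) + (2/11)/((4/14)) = 0.64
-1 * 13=-13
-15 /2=-7.50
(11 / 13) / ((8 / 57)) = 627 / 104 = 6.03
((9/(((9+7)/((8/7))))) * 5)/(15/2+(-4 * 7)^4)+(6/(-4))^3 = -232342443/68842312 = -3.37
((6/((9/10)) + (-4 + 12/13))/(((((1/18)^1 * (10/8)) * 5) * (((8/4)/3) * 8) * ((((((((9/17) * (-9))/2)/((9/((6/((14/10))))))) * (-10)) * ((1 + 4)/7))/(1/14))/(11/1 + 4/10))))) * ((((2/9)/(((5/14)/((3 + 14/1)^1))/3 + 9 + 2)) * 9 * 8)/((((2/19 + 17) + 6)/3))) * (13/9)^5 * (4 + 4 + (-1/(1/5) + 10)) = 212586611154736/70737852065625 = 3.01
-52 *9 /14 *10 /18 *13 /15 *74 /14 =-12506 /147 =-85.07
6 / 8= 3 / 4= 0.75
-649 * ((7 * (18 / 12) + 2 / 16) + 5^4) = -3300165 / 8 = -412520.62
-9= -9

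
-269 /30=-8.97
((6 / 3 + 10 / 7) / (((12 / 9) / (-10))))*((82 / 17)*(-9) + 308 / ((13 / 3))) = -1100520 / 1547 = -711.39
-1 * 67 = -67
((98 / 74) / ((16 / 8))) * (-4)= -98 / 37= -2.65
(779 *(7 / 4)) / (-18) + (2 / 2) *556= 34579 / 72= 480.26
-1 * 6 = -6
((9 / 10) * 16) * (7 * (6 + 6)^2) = 72576 / 5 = 14515.20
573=573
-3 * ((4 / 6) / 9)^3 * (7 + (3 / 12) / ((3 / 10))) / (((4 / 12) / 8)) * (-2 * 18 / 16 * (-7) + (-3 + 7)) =-29704 / 6561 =-4.53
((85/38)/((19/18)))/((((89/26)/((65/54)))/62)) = 46.20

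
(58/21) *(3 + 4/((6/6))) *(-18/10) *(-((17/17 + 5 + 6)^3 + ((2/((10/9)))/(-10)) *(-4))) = 7519932/125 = 60159.46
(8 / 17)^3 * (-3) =-1536 / 4913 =-0.31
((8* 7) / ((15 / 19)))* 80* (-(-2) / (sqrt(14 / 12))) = 10507.44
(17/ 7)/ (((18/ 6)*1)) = 17/ 21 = 0.81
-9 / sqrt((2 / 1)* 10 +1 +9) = -3* sqrt(30) / 10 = -1.64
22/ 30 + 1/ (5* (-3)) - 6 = -5.33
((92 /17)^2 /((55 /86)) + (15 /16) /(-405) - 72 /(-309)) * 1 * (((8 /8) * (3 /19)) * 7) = 227863849913 /4479338160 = 50.87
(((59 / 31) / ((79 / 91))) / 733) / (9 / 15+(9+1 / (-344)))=9234680 / 29631996319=0.00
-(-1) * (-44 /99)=-4 /9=-0.44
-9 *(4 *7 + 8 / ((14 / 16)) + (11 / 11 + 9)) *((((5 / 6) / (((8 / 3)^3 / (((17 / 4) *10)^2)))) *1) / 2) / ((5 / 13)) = -1255307625 / 28672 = -43781.66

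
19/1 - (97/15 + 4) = 128/15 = 8.53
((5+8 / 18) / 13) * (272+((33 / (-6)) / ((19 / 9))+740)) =1879493 / 4446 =422.74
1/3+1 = 4/3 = 1.33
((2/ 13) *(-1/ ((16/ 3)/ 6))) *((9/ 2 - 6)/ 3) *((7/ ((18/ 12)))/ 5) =21/ 260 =0.08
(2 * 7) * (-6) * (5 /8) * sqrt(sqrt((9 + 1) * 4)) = -132.03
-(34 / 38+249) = -4748 / 19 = -249.89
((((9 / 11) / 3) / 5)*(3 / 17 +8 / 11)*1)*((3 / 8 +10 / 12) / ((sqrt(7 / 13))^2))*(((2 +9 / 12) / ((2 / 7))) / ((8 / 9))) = 573417 / 478720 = 1.20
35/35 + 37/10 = 47/10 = 4.70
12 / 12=1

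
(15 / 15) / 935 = 1 / 935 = 0.00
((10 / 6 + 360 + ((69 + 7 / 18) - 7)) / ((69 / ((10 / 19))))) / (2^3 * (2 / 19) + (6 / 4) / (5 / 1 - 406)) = 6121666 / 1586655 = 3.86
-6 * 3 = -18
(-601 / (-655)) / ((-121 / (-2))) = 1202 / 79255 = 0.02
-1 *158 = -158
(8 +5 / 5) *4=36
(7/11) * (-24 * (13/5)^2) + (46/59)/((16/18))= -6643587/64900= -102.37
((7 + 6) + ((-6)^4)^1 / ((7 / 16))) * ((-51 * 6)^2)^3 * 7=17098392250682258112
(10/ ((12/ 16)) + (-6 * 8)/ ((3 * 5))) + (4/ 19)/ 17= 10.15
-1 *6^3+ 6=-210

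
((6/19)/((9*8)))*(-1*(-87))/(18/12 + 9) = 0.04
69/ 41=1.68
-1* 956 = -956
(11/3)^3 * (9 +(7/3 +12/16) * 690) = 5687363/54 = 105321.54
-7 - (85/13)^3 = -629504/2197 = -286.53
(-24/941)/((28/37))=-222/6587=-0.03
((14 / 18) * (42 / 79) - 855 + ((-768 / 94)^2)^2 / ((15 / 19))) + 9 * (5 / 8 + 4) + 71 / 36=4833.13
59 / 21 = 2.81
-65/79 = -0.82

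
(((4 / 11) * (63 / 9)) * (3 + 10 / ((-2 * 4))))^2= 2401 / 121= 19.84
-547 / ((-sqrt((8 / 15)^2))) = 8205 / 8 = 1025.62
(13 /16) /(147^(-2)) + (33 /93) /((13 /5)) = 113210431 /6448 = 17557.45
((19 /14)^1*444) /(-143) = -4218 /1001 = -4.21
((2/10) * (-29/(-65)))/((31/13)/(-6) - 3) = -174/6625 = -0.03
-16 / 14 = -8 / 7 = -1.14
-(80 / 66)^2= -1600 / 1089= -1.47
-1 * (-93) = 93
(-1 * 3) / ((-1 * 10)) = 3 / 10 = 0.30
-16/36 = -0.44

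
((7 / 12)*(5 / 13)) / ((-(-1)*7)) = 5 / 156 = 0.03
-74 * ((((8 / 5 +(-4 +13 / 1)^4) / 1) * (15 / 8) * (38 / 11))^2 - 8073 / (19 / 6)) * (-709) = 14409773868783483 / 152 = 94801143873575.55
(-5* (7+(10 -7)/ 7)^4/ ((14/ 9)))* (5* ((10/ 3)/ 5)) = -548371200/ 16807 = -32627.55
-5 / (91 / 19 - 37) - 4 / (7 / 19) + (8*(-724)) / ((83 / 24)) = -1685.50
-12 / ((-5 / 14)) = 168 / 5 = 33.60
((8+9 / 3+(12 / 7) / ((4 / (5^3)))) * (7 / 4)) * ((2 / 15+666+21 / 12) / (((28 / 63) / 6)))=40754241 / 40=1018856.02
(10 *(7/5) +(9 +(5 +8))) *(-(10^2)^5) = -360000000000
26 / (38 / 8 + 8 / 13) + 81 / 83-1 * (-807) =812.82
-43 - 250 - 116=-409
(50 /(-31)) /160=-5 /496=-0.01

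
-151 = -151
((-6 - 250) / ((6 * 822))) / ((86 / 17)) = -544 / 53019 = -0.01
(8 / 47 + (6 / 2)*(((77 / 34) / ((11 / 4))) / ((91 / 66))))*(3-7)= -7.85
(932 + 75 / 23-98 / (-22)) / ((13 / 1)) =237748 / 3289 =72.29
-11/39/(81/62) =-682/3159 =-0.22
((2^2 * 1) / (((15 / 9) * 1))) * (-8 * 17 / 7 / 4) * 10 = -816 / 7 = -116.57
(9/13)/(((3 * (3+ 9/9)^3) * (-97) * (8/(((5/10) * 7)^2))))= -147/2582528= -0.00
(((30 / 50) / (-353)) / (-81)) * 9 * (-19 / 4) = -19 / 21180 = -0.00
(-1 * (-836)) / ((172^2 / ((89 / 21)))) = 18601 / 155316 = 0.12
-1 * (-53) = 53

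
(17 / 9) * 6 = 34 / 3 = 11.33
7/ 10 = 0.70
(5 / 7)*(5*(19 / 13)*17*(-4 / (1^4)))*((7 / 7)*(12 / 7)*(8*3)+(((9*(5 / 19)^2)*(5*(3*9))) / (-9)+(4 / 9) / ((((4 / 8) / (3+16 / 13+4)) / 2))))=-23334803500 / 1416051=-16478.79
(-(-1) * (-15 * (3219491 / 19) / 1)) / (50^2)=-9658473 / 9500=-1016.68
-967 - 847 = -1814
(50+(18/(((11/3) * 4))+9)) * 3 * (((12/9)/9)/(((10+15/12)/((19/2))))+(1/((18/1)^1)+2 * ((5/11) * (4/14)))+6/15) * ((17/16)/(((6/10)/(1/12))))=3541988675/158070528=22.41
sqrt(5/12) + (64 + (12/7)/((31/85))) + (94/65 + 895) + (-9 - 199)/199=sqrt(15)/6 + 2706131367/2806895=964.75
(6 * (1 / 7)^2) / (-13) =-6 / 637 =-0.01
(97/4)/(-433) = -97/1732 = -0.06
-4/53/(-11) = 4/583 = 0.01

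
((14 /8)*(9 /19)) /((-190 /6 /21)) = -3969 /7220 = -0.55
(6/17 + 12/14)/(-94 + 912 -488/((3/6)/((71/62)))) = -0.00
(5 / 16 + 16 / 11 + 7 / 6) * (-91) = -266.97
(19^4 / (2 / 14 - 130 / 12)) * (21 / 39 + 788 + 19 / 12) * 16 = -899541223784 / 5837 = -154110197.67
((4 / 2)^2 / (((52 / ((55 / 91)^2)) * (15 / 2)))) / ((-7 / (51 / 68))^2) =1815 / 42199976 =0.00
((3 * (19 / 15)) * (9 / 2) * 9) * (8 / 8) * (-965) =-297027 / 2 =-148513.50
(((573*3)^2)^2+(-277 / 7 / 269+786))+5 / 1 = 8731794512311.85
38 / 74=19 / 37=0.51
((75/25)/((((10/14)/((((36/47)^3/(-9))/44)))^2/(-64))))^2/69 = 83232582301309206528/24454167872847919426630664375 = 0.00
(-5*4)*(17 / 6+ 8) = -650 / 3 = -216.67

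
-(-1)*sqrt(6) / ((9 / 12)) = 4*sqrt(6) / 3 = 3.27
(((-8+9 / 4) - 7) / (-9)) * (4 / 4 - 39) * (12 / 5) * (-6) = 3876 / 5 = 775.20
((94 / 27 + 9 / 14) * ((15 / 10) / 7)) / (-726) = -1559 / 1280664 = -0.00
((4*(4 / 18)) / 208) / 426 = 1 / 99684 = 0.00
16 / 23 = 0.70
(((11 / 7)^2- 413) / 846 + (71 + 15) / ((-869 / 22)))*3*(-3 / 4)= 46379 / 7742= 5.99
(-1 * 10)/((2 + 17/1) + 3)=-5/11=-0.45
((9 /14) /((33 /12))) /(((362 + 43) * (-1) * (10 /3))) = -1 /5775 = -0.00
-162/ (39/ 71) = -3834/ 13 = -294.92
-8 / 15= -0.53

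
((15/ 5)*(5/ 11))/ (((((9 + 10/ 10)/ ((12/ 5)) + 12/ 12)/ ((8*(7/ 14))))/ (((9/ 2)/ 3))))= 540/ 341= 1.58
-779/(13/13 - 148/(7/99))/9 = 5453/131805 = 0.04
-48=-48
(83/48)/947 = 83/45456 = 0.00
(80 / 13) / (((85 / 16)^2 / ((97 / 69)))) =397312 / 1296165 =0.31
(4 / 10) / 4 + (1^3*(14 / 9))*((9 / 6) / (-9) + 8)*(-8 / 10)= -9.65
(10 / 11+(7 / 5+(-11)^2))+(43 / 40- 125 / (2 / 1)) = 27229 / 440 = 61.88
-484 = -484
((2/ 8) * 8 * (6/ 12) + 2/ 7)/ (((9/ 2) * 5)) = 0.06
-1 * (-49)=49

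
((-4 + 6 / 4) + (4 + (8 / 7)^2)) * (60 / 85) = 1650 / 833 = 1.98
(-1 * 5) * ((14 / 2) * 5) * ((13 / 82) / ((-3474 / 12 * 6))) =2275 / 142434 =0.02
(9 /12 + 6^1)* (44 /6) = 99 /2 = 49.50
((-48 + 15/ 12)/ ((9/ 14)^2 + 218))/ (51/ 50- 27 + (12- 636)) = 458150/ 1391249691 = 0.00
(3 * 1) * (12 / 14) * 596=10728 / 7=1532.57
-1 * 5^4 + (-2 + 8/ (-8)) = -628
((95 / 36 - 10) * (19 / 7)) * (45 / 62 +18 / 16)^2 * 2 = -117864315 / 861056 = -136.88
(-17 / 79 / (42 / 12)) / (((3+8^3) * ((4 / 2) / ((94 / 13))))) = -1598 / 3702335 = -0.00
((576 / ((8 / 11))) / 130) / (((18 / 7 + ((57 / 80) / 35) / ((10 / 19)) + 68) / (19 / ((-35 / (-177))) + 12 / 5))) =218401920 / 25702079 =8.50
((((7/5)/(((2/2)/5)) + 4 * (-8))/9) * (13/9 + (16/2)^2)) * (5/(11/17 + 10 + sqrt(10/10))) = -1251625/16038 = -78.04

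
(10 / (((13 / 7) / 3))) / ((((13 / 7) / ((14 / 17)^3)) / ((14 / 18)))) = 9411920 / 2490891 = 3.78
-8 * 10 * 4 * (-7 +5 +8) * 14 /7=-3840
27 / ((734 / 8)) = 0.29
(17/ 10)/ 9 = 17/ 90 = 0.19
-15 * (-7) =105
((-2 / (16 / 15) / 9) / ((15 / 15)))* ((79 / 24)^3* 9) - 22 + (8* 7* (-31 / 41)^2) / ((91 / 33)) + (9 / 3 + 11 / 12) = -59087096351 / 805588992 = -73.35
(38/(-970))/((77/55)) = -19/679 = -0.03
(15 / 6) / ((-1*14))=-5 / 28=-0.18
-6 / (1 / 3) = -18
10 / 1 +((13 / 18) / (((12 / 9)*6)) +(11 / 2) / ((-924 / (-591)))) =13.61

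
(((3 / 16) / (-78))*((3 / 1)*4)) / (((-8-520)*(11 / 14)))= 7 / 100672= 0.00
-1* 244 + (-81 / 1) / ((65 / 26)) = -1382 / 5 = -276.40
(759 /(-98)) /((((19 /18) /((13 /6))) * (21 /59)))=-582153 /13034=-44.66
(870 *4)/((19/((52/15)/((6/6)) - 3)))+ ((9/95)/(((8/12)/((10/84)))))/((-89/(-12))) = 1011779/11837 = 85.48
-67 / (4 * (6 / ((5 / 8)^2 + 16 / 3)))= -73633 / 4608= -15.98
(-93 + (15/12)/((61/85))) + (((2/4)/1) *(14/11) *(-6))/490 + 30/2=-7164427/93940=-76.27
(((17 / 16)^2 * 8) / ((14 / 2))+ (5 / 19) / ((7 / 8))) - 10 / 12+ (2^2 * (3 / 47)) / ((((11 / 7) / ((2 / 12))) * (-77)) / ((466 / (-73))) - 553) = 23247891761 / 30709912800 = 0.76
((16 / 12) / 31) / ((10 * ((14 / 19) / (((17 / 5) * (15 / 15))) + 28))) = 323 / 2119005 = 0.00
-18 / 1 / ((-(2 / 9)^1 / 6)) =486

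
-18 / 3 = -6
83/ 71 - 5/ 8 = 309/ 568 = 0.54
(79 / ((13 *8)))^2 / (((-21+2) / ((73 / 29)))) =-0.08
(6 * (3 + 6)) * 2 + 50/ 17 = 1886/ 17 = 110.94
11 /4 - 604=-2405 /4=-601.25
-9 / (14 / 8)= -36 / 7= -5.14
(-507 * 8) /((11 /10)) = -40560 /11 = -3687.27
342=342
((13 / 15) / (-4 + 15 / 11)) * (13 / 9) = -1859 / 3915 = -0.47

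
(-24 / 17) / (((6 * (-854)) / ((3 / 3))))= 0.00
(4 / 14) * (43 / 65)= 86 / 455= 0.19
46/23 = 2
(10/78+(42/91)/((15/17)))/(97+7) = 127/20280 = 0.01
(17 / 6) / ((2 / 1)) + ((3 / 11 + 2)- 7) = -437 / 132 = -3.31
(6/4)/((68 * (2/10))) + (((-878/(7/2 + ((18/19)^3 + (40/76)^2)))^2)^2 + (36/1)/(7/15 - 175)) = 220379346665115407846577529291427/170018118858657701198952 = 1296210945.90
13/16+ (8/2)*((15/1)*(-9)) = -8627/16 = -539.19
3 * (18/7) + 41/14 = 149/14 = 10.64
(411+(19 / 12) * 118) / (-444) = -3587 / 2664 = -1.35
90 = 90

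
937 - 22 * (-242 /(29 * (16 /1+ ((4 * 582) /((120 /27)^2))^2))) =15114706210093 /16130729189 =937.01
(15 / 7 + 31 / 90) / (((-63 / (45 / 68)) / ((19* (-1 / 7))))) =29773 / 419832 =0.07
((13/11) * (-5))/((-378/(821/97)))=53365/403326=0.13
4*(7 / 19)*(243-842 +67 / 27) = -450968 / 513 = -879.08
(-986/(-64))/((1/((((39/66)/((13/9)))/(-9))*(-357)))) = 176001/704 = 250.00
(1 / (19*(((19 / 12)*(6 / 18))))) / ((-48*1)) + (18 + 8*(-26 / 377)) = 17.45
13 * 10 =130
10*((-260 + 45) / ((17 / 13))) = -27950 / 17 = -1644.12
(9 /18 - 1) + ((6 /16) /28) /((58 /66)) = -3149 /6496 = -0.48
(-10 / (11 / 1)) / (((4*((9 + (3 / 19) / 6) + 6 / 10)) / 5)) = -2375 / 20119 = -0.12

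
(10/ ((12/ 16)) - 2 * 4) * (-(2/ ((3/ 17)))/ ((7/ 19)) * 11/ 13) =-113696/ 819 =-138.82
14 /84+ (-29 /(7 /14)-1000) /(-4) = 794 /3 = 264.67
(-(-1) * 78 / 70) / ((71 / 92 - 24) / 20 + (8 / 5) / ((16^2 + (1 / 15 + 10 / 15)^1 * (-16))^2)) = -1505266464 / 1568893613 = -0.96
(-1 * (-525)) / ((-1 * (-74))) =525 / 74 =7.09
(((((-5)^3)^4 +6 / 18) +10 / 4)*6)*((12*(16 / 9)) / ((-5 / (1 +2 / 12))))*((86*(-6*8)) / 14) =32250000374272 / 15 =2150000024951.47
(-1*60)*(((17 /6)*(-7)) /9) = 1190 /9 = 132.22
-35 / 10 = -3.50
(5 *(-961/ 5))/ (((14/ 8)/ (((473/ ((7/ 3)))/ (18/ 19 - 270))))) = 8636507/ 20874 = 413.74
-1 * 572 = -572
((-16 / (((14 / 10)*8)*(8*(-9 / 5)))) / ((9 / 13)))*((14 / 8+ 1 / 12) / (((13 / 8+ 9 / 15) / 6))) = 35750 / 50463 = 0.71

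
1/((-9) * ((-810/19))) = 19/7290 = 0.00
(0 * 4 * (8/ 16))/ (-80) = 0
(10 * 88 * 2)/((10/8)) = 1408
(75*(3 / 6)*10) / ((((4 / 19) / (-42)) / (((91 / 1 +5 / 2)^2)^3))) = -6398140940328146625 / 128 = -49985476096313645.51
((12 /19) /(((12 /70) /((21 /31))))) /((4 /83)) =61005 /1178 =51.79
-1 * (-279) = 279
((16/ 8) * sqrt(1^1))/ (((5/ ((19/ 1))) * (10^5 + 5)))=38/ 500025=0.00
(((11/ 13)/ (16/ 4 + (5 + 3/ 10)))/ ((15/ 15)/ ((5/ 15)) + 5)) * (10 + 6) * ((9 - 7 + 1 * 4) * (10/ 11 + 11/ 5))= 1368/ 403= 3.39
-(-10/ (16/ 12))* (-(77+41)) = -885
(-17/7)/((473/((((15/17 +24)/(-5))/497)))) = 423/8227835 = 0.00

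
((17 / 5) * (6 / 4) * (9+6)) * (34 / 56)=2601 / 56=46.45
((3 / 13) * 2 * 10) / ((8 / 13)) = 15 / 2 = 7.50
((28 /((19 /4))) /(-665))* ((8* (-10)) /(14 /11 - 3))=-2816 /6859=-0.41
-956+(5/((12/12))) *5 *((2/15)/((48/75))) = -22819/24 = -950.79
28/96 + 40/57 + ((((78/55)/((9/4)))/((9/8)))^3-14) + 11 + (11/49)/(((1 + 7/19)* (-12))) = -292403692072259/158537638759500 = -1.84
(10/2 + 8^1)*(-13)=-169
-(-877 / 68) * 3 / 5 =2631 / 340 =7.74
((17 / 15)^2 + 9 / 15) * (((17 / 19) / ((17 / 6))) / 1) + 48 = 69248 / 1425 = 48.60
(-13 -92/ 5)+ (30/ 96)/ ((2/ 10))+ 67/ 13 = -25671/ 1040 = -24.68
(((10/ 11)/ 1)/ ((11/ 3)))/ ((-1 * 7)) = -30/ 847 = -0.04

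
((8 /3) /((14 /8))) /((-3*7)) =-32 /441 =-0.07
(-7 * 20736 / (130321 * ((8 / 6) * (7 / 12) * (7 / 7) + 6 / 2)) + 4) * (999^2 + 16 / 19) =155652594830540 / 42093683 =3697766.12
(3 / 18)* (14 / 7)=1 / 3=0.33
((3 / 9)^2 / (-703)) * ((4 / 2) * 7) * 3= -14 / 2109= -0.01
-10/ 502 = -5/ 251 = -0.02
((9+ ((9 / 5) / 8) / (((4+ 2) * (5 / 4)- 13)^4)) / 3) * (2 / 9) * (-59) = -8638426 / 219615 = -39.33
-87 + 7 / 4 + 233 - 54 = 375 / 4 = 93.75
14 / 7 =2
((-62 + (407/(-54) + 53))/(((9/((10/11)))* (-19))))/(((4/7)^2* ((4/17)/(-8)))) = -195755/21384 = -9.15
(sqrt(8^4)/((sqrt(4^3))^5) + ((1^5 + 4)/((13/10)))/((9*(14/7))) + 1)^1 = 72821/59904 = 1.22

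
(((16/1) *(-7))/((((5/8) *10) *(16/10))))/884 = -14/1105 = -0.01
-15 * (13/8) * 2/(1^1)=-195/4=-48.75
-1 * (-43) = 43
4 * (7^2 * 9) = 1764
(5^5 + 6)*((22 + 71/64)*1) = 4630749/64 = 72355.45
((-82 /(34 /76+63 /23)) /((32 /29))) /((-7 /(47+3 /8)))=196925747 /1247680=157.83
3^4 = 81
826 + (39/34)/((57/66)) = 267227/323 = 827.33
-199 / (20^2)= -199 / 400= -0.50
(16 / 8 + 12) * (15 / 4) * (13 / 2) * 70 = 47775 / 2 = 23887.50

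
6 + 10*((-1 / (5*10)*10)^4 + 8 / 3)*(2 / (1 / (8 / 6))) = 86798 / 1125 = 77.15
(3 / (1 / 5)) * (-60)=-900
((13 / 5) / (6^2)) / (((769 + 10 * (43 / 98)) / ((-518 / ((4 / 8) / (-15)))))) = 164983 / 113688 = 1.45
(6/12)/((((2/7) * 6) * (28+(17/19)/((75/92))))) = 3325/331712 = 0.01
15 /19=0.79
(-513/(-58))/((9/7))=399/58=6.88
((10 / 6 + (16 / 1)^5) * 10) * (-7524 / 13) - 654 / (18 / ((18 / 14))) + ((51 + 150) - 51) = -552264876081 / 91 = -6068844792.10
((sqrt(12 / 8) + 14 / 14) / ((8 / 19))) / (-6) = -19 * sqrt(6) / 96 - 19 / 48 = -0.88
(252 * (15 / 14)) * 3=810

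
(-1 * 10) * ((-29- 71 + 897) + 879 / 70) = -56669 / 7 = -8095.57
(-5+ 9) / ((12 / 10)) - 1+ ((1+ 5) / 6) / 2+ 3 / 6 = 10 / 3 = 3.33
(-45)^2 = 2025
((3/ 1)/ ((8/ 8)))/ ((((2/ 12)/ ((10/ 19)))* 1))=180/ 19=9.47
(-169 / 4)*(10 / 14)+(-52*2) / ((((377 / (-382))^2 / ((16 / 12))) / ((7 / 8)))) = -142119571 / 918372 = -154.75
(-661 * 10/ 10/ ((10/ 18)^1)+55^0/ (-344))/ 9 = -2046461/ 15480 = -132.20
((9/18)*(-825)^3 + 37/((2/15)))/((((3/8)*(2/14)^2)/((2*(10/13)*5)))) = -282197317230.77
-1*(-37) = 37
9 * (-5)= -45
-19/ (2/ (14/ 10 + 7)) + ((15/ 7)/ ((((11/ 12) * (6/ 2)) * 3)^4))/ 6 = -3312274153/ 41507235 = -79.80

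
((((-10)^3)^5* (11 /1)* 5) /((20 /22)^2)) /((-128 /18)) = 9358593750000000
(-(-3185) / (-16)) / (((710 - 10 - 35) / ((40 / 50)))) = -91 / 380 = -0.24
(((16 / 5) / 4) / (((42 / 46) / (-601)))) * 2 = -110584 / 105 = -1053.18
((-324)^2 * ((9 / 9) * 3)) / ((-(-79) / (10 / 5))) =629856 / 79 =7972.86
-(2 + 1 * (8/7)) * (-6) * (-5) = -660/7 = -94.29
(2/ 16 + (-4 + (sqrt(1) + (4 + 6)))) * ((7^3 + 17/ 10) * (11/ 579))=720423/ 15440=46.66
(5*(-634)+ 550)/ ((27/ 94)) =-246280/ 27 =-9121.48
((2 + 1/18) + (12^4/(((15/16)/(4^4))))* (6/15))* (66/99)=1019216797/675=1509950.81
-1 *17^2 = -289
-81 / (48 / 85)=-2295 / 16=-143.44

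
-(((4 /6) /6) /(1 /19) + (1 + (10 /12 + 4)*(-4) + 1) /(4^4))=-1177 /576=-2.04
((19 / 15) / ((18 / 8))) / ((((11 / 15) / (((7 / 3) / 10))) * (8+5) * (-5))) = -266 / 96525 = -0.00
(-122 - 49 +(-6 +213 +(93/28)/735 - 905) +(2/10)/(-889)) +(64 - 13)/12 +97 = -334437707/435610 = -767.75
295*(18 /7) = 758.57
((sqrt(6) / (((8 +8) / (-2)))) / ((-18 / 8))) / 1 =sqrt(6) / 18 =0.14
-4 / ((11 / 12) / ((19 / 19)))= -48 / 11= -4.36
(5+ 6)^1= 11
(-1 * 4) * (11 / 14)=-22 / 7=-3.14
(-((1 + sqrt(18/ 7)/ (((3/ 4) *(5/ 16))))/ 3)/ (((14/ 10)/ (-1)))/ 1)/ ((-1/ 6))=-128 *sqrt(14)/ 49 - 10/ 7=-11.20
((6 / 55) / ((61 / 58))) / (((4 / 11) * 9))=29 / 915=0.03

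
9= 9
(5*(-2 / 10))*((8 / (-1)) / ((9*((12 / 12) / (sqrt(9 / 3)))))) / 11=8*sqrt(3) / 99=0.14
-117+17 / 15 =-1738 / 15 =-115.87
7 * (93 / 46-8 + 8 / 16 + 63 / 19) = -6615 / 437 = -15.14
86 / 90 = 43 / 45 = 0.96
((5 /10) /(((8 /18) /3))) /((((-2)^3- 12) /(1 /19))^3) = -27 /438976000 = -0.00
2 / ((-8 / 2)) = -1 / 2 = -0.50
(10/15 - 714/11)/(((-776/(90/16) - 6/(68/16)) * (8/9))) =608175/1172776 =0.52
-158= -158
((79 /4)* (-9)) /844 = -711 /3376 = -0.21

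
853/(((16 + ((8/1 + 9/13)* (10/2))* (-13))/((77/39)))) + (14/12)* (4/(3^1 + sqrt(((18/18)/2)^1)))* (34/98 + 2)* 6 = 51278321/2547909-460* sqrt(2)/119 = 14.66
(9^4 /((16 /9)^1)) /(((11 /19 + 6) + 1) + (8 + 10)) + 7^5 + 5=542601 /32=16956.28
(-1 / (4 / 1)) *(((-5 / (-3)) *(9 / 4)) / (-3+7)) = -15 / 64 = -0.23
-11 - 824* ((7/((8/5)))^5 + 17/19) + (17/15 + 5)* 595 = -307678609469/233472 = -1317839.44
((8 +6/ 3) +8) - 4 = 14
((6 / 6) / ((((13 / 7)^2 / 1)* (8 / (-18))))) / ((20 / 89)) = -39249 / 13520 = -2.90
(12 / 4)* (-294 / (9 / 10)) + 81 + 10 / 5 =-897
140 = 140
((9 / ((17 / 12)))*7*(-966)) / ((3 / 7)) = -1704024 / 17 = -100236.71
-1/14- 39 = -547/14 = -39.07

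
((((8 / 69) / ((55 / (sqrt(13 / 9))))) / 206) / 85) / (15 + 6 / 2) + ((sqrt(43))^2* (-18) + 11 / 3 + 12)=-2275 / 3 + 2* sqrt(13) / 897081075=-758.33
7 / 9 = 0.78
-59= -59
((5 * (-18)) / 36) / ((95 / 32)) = -16 / 19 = -0.84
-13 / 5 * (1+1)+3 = -11 / 5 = -2.20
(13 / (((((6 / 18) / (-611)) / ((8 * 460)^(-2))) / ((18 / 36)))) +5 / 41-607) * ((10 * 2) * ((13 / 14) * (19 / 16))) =-166459467735483 / 12437340160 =-13383.85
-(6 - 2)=-4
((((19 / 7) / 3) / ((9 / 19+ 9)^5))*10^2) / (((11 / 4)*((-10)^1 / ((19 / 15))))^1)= -893871739 / 16368382800000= -0.00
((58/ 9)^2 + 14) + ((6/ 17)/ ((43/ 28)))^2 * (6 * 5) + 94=6540764752/ 43283241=151.12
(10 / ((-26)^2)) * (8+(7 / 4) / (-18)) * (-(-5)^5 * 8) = 2922.62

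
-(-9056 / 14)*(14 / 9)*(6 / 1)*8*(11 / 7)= 1593856 / 21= 75897.90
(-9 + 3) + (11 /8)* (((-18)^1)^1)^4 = 144336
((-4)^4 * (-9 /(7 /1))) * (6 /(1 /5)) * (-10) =691200 /7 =98742.86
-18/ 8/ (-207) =1/ 92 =0.01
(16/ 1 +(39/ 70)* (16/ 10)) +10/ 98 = 20817/ 1225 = 16.99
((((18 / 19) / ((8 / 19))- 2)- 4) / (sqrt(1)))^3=-3375 / 64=-52.73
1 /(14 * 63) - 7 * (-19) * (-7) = -821141 /882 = -931.00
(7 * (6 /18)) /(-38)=-0.06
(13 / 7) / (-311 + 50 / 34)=-221 / 36834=-0.01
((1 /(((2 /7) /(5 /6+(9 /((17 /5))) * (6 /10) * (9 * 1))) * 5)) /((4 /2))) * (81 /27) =10801 /680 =15.88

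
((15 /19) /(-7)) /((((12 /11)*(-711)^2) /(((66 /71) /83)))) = -605 /264141125766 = -0.00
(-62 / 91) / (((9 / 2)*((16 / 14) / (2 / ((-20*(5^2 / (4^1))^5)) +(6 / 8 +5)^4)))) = -141195815702881 / 975000000000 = -144.82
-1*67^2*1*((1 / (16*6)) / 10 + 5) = -21551689 / 960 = -22449.68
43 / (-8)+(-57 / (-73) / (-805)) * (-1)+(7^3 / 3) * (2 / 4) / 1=73046263 / 1410360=51.79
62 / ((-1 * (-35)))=62 / 35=1.77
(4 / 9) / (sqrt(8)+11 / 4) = -176 / 63+128 *sqrt(2) / 63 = 0.08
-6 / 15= -0.40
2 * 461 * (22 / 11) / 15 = 1844 / 15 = 122.93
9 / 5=1.80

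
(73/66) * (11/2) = 73/12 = 6.08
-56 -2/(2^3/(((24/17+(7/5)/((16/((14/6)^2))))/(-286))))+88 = 40736821/1272960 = 32.00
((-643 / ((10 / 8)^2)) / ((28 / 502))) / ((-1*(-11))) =-1291144 / 1925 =-670.72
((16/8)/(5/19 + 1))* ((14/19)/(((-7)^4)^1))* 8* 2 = 8/1029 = 0.01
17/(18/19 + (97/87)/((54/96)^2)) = 2276181/598654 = 3.80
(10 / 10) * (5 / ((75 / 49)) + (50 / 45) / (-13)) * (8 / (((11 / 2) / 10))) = 59552 / 1287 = 46.27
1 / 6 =0.17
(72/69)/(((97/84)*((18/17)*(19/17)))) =32368/42389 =0.76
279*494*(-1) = -137826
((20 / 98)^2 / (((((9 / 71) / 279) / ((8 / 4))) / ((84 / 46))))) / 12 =220100 / 7889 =27.90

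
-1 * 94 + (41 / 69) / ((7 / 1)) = -45361 / 483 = -93.92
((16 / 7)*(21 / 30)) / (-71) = -8 / 355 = -0.02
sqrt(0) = 0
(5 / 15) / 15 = 1 / 45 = 0.02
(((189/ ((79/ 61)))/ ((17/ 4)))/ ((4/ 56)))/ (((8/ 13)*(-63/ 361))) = -6011733/ 1343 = -4476.35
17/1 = 17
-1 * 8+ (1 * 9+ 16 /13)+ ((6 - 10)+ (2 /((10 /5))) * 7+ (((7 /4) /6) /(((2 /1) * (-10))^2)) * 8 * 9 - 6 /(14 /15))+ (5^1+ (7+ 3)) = 504311 /36400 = 13.85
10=10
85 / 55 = 17 / 11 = 1.55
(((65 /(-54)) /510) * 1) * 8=-26 /1377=-0.02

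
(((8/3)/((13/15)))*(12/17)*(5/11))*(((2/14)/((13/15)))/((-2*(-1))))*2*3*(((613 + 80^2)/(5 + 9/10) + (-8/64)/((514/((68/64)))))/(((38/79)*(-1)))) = -1230205605535125/1019729702992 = -1206.40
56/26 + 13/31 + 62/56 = 41529/11284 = 3.68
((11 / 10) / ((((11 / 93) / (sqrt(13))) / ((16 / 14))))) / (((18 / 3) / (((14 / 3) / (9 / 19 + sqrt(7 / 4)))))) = -28272 * sqrt(13) / 11015 + 89528 * sqrt(91) / 33045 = 16.59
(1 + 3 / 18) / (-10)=-7 / 60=-0.12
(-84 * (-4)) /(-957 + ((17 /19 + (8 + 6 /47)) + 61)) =-42864 /113153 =-0.38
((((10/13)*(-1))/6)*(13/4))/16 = -5/192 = -0.03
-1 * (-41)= 41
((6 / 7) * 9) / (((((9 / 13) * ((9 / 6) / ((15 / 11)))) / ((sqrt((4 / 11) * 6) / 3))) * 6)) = 260 * sqrt(66) / 2541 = 0.83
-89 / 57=-1.56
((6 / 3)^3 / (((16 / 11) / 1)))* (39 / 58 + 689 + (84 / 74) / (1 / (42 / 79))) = 1287277585 / 339068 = 3796.52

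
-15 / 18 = -5 / 6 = -0.83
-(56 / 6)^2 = -784 / 9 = -87.11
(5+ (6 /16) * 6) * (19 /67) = 2.06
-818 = -818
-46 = -46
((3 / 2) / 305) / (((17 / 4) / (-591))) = -3546 / 5185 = -0.68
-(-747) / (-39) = -249 / 13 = -19.15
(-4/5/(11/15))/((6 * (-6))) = 1/33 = 0.03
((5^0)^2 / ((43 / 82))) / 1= 82 / 43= 1.91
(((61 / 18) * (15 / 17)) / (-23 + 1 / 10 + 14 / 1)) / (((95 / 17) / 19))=-1.14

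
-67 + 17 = -50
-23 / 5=-4.60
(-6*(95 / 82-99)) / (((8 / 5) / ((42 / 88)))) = 2527245 / 14432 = 175.11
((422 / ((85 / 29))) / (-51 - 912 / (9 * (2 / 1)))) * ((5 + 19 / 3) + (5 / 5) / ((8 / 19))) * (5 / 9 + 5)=-2013151 / 18666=-107.85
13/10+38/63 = 1199/630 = 1.90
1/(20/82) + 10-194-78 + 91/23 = -58407/230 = -253.94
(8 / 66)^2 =16 / 1089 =0.01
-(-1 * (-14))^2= -196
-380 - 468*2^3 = -4124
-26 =-26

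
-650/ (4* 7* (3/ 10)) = -1625/ 21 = -77.38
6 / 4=3 / 2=1.50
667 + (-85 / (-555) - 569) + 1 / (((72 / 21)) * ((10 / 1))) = 871859 / 8880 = 98.18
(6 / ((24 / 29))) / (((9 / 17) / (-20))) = -2465 / 9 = -273.89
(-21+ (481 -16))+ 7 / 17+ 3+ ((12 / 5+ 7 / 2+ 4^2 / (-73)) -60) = 4878279 / 12410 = 393.09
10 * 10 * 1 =100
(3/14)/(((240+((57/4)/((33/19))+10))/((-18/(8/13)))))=-0.02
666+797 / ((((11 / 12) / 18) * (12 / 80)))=1155006 / 11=105000.55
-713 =-713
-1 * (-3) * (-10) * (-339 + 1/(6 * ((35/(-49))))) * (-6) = -61062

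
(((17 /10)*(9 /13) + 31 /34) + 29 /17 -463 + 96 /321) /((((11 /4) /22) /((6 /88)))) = -325552764 /1300585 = -250.31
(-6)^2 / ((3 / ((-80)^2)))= 76800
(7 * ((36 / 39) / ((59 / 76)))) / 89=6384 / 68263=0.09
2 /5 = 0.40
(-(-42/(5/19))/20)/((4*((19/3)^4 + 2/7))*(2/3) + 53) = 678699/369471250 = 0.00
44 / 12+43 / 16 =305 / 48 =6.35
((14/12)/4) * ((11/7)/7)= 11/168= 0.07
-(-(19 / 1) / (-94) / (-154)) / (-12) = -19 / 173712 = -0.00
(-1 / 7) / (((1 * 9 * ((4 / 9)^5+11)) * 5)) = -0.00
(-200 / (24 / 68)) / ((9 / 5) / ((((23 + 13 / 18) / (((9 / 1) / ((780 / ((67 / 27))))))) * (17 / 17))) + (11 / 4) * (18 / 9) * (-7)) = 14.72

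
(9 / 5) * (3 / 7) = 27 / 35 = 0.77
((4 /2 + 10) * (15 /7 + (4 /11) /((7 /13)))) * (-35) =-13020 /11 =-1183.64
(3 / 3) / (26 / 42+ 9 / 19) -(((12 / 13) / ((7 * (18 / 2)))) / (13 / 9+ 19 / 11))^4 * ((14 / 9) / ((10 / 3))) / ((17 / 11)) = 201863574958467402093 / 220582753621848452380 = 0.92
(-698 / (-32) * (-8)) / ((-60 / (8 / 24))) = 349 / 360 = 0.97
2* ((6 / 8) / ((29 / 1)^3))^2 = 9 / 4758586568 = 0.00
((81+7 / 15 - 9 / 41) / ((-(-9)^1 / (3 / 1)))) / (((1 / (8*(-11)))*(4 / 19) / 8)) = -167089648 / 1845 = -90563.49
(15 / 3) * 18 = 90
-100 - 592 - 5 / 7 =-4849 / 7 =-692.71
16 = 16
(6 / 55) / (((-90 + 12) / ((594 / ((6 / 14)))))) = -126 / 65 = -1.94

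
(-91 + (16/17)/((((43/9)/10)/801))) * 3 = 3260757/731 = 4460.68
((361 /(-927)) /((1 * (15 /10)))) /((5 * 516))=-361 /3587490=-0.00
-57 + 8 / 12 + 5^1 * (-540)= -8269 / 3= -2756.33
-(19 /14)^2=-361 /196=-1.84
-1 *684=-684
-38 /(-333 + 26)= 38 /307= 0.12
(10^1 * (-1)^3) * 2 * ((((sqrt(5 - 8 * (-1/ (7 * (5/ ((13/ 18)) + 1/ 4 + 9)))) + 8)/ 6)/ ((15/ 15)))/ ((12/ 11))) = -220/ 9 - 55 * sqrt(208957)/ 3654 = -31.32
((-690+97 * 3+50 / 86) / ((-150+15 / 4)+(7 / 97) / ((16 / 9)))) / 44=6647216 / 107331741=0.06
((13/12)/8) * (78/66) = 169/1056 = 0.16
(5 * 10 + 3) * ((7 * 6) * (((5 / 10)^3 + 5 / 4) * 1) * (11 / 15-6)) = -322399 / 20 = -16119.95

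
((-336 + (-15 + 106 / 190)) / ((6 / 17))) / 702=-141491 / 100035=-1.41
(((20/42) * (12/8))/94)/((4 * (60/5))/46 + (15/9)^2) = 1035/520478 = 0.00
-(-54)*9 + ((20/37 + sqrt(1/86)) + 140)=sqrt(86)/86 + 23182/37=626.65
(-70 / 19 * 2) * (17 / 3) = -2380 / 57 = -41.75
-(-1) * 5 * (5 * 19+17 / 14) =6735 / 14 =481.07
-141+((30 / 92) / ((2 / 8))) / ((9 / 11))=-9619 / 69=-139.41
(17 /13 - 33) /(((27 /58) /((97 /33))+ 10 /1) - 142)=2317912 /9642633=0.24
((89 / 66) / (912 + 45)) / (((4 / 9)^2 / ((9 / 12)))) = 2403 / 449152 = 0.01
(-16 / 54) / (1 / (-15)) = 40 / 9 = 4.44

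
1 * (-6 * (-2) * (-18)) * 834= -180144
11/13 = 0.85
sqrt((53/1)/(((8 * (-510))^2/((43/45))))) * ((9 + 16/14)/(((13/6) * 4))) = 71 * sqrt(11395)/3712800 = 0.00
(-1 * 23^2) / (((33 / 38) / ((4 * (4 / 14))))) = -160816 / 231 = -696.17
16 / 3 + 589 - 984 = -389.67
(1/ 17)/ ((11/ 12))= 12/ 187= 0.06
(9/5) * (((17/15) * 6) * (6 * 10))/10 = 1836/25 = 73.44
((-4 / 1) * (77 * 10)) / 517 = -280 / 47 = -5.96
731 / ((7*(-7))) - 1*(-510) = 24259 / 49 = 495.08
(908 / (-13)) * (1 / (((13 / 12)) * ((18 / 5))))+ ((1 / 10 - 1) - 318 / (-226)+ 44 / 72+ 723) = 606891229 / 859365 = 706.21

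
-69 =-69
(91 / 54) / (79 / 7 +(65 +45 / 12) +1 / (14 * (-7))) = 8918 / 423495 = 0.02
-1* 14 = -14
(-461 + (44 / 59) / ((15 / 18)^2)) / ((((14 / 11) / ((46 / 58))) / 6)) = -73556967 / 42775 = -1719.63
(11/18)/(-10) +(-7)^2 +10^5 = 18008809/180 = 100048.94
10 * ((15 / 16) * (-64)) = -600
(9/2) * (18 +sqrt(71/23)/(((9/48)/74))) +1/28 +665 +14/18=188197/252 +1776 * sqrt(1633)/23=3867.20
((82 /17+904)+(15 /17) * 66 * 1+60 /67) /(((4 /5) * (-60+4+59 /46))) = -21131250 /955621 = -22.11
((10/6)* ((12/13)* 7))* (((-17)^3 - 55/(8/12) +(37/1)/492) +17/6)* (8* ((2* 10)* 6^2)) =-165067056000/533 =-309694288.93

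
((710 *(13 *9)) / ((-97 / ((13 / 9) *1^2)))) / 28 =-59995 / 1358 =-44.18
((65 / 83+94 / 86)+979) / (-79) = -3500747 / 281951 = -12.42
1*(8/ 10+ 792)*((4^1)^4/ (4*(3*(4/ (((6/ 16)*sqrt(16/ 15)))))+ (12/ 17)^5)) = -116708701436928/ 50399746734265+ 63931198571038688*sqrt(15)/ 151199240202795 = 1635.29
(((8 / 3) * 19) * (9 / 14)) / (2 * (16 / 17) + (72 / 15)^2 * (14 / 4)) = 24225 / 61376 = 0.39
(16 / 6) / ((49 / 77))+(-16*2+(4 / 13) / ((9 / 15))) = -2484 / 91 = -27.30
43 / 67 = 0.64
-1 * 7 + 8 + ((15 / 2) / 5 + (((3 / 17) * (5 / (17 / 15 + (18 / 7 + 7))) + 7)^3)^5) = 5658885089970.78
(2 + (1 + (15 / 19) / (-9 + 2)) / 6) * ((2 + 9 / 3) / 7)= 1.53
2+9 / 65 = 139 / 65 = 2.14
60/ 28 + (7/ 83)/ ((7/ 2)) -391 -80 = -272392/ 581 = -468.83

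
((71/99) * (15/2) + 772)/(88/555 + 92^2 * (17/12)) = 9491795/146407976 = 0.06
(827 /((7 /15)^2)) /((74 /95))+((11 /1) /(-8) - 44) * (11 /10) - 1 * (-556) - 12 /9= 2340883633 /435120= 5379.86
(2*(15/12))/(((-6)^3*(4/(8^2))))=-5/27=-0.19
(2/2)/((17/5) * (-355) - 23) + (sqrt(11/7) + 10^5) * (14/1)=1400017.55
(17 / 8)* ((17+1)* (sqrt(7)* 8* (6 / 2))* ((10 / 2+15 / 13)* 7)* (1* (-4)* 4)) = -8225280* sqrt(7) / 13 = -1674003.49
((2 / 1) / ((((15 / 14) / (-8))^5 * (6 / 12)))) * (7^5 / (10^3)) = -1560213.42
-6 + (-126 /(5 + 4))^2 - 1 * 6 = 184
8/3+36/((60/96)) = 904/15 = 60.27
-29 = -29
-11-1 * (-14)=3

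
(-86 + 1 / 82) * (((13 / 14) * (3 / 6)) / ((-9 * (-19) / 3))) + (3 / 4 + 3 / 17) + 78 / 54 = 11149793 / 6674472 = 1.67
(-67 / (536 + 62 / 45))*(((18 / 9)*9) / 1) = -27135 / 12091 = -2.24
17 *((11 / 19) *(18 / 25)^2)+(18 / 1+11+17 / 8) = 3441579 / 95000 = 36.23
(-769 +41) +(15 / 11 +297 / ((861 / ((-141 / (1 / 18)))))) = -5057873 / 3157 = -1602.11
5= 5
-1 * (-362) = 362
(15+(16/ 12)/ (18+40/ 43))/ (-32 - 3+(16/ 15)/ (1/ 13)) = -92005/ 129019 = -0.71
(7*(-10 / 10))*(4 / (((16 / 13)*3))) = -91 / 12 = -7.58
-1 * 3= -3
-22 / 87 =-0.25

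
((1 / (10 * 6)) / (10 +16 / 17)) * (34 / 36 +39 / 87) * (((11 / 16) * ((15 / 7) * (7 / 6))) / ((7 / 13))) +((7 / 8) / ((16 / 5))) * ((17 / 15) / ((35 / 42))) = 494102501 / 1304916480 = 0.38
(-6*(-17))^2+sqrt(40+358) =sqrt(398)+10404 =10423.95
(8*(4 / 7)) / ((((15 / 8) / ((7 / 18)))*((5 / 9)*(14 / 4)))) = 256 / 525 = 0.49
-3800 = -3800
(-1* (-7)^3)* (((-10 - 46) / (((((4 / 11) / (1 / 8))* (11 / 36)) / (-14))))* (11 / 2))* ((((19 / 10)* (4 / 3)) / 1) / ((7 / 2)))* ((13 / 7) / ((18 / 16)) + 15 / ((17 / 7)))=2403808484 / 255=9426699.94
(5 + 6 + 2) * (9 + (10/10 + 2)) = 156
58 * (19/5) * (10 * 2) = 4408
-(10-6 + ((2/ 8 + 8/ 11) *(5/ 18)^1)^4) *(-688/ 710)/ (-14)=-67767021896587/ 244437103088640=-0.28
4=4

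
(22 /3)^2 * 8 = 3872 /9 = 430.22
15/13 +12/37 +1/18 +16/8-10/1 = -55985/8658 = -6.47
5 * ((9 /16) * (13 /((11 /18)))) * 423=2227095 /88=25307.90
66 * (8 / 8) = 66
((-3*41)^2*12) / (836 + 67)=60516 / 301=201.05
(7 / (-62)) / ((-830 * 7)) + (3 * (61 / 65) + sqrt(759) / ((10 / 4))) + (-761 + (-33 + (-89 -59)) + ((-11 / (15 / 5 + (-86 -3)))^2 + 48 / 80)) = -580478183291 / 618472010 + 2 * sqrt(759) / 5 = -927.55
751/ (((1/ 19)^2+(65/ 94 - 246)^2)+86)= 2395536796/ 192224341933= 0.01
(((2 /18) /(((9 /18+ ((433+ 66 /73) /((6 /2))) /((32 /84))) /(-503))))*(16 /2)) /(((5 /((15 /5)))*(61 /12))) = -9400064 /67715185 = -0.14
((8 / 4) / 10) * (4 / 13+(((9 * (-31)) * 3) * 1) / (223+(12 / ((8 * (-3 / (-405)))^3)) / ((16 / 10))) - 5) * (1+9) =-4552629482 / 482741701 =-9.43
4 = 4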